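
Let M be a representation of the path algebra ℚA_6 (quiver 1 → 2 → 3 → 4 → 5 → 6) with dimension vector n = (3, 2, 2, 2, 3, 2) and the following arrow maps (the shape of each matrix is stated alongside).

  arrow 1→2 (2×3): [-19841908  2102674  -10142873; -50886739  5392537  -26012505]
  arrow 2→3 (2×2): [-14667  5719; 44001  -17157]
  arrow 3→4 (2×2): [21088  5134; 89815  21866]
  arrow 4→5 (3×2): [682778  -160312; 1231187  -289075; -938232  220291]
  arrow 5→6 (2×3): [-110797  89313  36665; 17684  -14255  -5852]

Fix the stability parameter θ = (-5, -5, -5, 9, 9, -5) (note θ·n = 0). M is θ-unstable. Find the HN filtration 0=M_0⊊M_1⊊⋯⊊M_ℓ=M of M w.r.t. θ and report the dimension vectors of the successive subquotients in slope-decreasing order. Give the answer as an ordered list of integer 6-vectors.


Via rank(M_{q-1}∘⋯∘M_p): M ≅ I[1,1], I[1,2], I[1,6], I[3,6], I[5,5].
μ_θ-semistable layers: μ^(1)=9; μ^(2)=13/3; μ^(3)=-5

((0, 0, 0, 0, 1, 0); (0, 0, 0, 2, 2, 2); (3, 2, 2, 0, 0, 0))


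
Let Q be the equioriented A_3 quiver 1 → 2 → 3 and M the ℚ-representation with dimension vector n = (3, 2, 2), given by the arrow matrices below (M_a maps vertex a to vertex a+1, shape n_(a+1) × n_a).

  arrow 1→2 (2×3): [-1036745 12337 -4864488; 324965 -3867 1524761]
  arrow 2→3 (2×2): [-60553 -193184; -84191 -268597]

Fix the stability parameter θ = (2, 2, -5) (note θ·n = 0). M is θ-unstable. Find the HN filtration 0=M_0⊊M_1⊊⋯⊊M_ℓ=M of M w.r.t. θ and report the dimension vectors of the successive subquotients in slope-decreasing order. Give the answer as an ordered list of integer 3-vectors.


Interval decomposition of M: I[1,1], I[1,3]^2.
HN type (ℓ=2): μ^(1)=2; μ^(2)=-1/3

((1, 0, 0); (2, 2, 2))


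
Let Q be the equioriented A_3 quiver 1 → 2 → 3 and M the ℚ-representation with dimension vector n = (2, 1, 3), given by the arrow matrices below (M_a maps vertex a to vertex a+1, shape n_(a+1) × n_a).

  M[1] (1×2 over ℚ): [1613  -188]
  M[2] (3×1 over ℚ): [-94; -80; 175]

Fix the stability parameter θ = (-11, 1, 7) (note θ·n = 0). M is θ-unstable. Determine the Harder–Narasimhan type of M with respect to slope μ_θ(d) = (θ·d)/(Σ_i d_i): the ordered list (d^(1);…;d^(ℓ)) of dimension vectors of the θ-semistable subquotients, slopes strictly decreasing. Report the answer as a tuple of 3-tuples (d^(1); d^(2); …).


Interval decomposition of M: I[1,1], I[1,3], I[3,3]^2.
HN type (ℓ=3): μ^(1)=7; μ^(2)=1; μ^(3)=-11

((0, 0, 3); (0, 1, 0); (2, 0, 0))


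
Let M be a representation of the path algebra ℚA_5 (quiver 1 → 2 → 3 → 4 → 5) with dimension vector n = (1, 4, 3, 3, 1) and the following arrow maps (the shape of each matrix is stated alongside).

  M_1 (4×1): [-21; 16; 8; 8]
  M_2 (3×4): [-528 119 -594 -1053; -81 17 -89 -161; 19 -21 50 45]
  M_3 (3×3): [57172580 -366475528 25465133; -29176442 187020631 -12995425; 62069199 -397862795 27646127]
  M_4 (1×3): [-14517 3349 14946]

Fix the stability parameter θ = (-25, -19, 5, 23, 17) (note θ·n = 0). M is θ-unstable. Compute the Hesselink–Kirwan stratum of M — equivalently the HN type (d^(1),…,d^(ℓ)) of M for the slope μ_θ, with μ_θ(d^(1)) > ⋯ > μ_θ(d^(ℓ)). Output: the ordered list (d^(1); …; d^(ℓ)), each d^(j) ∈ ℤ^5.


Barcode: M ≅ I[1,5], I[2,2], I[2,4]^2. HN layers by μ_θ (5 steps, strictly decreasing):
  μ^(1)=23; μ^(2)=20; μ^(3)=5; μ^(4)=-19; μ^(5)=-25

((0, 0, 0, 2, 0); (0, 0, 0, 1, 1); (0, 0, 3, 0, 0); (0, 4, 0, 0, 0); (1, 0, 0, 0, 0))


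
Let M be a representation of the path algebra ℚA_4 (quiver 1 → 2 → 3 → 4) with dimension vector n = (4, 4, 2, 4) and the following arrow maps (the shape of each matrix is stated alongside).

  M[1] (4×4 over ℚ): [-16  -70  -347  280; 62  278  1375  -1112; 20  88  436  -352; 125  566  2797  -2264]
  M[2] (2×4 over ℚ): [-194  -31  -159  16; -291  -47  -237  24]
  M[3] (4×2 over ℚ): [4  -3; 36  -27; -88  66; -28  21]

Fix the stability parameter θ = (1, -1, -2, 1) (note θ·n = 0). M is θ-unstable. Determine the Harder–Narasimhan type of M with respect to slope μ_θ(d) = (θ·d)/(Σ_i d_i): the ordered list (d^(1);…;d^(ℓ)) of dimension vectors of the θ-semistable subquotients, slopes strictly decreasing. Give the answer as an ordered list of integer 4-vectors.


Via rank(M_{q-1}∘⋯∘M_p): M ≅ I[1,1]^2, I[1,3], I[1,4], I[2,2]^2, I[4,4]^3.
μ_θ-semistable layers: μ^(1)=1; μ^(2)=-2/3; μ^(3)=-1

((2, 0, 0, 4); (2, 2, 2, 0); (0, 2, 0, 0))


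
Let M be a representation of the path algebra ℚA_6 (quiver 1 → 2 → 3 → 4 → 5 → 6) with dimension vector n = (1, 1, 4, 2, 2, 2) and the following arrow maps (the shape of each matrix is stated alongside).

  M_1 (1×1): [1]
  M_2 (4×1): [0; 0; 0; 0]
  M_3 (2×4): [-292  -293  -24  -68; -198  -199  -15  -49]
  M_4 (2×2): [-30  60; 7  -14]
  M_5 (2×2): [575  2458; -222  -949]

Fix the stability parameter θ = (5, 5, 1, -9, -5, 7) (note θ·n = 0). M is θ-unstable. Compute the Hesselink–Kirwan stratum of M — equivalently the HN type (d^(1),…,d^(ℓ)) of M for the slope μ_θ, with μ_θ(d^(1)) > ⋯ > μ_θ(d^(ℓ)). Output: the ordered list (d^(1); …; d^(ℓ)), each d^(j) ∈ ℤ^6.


Barcode: M ≅ I[1,2], I[3,3]^2, I[3,4], I[3,6], I[5,6]. HN layers by μ_θ (6 steps, strictly decreasing):
  μ^(1)=7; μ^(2)=5; μ^(3)=1; μ^(4)=-4; μ^(5)=-13/3; μ^(6)=-5

((0, 0, 0, 0, 0, 2); (1, 1, 0, 0, 0, 0); (0, 0, 2, 0, 0, 0); (0, 0, 1, 1, 0, 0); (0, 0, 1, 1, 1, 0); (0, 0, 0, 0, 1, 0))


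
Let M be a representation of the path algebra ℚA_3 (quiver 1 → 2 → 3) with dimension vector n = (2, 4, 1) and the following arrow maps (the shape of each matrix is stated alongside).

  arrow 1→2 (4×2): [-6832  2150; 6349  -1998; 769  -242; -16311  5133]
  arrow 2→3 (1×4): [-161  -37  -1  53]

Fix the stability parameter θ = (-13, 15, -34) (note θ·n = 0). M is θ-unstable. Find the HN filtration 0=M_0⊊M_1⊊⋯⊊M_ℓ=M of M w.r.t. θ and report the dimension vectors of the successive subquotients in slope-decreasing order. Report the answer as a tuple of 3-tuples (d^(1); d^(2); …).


Interval decomposition of M: I[1,2], I[1,3], I[2,2]^2.
HN type (ℓ=3): μ^(1)=15; μ^(2)=-19/2; μ^(3)=-13

((0, 3, 0); (0, 1, 1); (2, 0, 0))


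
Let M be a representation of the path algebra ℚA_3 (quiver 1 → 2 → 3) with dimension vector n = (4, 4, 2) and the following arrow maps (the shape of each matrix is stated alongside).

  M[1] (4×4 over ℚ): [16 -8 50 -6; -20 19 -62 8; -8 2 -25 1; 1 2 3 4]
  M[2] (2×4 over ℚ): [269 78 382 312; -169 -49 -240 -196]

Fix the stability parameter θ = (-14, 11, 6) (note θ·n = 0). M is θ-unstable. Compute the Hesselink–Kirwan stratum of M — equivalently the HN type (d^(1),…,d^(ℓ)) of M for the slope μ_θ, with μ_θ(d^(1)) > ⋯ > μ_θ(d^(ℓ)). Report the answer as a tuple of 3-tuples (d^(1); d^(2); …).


Barcode: M ≅ I[1,2]^2, I[1,3]^2. HN layers by μ_θ (3 steps, strictly decreasing):
  μ^(1)=11; μ^(2)=17/2; μ^(3)=-14

((0, 2, 0); (0, 2, 2); (4, 0, 0))


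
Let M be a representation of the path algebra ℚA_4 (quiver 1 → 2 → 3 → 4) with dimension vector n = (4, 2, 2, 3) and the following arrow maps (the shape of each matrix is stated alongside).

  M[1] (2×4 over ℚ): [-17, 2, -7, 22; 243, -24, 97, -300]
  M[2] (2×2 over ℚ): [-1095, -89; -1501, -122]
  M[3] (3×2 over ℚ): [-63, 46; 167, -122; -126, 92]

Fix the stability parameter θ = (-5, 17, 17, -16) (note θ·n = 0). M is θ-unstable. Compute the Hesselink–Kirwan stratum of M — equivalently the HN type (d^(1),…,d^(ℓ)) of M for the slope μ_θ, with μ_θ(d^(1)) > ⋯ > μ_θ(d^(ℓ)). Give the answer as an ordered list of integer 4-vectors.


Barcode: M ≅ I[1,1]^2, I[1,4]^2, I[4,4]. HN layers by μ_θ (3 steps, strictly decreasing):
  μ^(1)=6; μ^(2)=-5; μ^(3)=-16

((0, 2, 2, 2); (4, 0, 0, 0); (0, 0, 0, 1))


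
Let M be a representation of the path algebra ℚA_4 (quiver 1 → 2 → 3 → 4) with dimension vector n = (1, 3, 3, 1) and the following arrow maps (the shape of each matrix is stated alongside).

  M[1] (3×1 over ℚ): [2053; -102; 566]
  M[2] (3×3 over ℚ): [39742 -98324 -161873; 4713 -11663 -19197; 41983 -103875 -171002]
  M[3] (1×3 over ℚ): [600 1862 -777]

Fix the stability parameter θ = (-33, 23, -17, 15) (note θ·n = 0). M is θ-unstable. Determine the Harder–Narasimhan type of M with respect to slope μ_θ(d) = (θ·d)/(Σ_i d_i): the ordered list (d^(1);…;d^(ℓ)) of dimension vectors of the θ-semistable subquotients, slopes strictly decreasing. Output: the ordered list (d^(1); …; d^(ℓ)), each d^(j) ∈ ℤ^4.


Via rank(M_{q-1}∘⋯∘M_p): M ≅ I[1,4], I[2,2], I[2,3], I[3,3].
μ_θ-semistable layers: μ^(1)=23; μ^(2)=15; μ^(3)=3; μ^(4)=-17; μ^(5)=-33

((0, 1, 0, 0); (0, 0, 0, 1); (0, 2, 2, 0); (0, 0, 1, 0); (1, 0, 0, 0))


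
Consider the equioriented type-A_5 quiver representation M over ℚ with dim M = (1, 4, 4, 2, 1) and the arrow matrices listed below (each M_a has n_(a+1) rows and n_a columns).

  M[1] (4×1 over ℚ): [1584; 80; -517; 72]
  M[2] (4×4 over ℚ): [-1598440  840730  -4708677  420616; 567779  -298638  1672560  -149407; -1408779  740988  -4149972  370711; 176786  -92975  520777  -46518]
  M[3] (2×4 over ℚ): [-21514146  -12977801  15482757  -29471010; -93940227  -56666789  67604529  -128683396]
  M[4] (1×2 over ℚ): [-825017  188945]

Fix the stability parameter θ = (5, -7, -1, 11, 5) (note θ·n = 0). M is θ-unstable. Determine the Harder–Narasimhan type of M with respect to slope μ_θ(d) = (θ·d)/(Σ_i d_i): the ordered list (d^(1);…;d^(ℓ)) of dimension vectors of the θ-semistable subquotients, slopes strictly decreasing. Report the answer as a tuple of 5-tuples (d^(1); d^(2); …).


Via rank(M_{q-1}∘⋯∘M_p): M ≅ I[1,5], I[2,3]^2, I[2,4].
μ_θ-semistable layers: μ^(1)=11; μ^(2)=8; μ^(3)=-1; μ^(4)=-7

((0, 0, 0, 1, 0); (0, 0, 0, 1, 1); (1, 1, 4, 0, 0); (0, 3, 0, 0, 0))


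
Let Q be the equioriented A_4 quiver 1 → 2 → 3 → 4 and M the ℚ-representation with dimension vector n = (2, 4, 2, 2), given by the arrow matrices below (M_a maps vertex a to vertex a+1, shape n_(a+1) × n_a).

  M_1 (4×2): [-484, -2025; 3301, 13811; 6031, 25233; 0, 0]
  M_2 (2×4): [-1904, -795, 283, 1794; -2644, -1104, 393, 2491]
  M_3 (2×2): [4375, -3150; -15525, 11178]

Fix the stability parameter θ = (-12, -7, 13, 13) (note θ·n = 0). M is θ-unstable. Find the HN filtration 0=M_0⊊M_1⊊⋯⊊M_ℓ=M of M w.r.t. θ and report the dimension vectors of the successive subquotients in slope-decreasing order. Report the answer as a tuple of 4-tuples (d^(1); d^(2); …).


Barcode: M ≅ I[1,2], I[1,3], I[2,2], I[2,4], I[4,4]. HN layers by μ_θ (3 steps, strictly decreasing):
  μ^(1)=13; μ^(2)=-7; μ^(3)=-12

((0, 0, 2, 2); (0, 4, 0, 0); (2, 0, 0, 0))


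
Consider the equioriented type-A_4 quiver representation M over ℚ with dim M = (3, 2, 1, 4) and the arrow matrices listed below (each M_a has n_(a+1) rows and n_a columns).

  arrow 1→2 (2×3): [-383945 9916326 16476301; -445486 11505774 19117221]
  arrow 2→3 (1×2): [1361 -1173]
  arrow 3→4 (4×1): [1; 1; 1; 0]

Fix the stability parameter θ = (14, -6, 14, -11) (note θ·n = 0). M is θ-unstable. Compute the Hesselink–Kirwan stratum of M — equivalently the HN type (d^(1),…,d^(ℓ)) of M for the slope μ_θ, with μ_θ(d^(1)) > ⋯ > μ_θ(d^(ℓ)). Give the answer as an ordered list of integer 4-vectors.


Barcode: M ≅ I[1,1], I[1,2], I[1,4], I[4,4]^3. HN layers by μ_θ (4 steps, strictly decreasing):
  μ^(1)=14; μ^(2)=4; μ^(3)=11/4; μ^(4)=-11

((1, 0, 0, 0); (1, 1, 0, 0); (1, 1, 1, 1); (0, 0, 0, 3))


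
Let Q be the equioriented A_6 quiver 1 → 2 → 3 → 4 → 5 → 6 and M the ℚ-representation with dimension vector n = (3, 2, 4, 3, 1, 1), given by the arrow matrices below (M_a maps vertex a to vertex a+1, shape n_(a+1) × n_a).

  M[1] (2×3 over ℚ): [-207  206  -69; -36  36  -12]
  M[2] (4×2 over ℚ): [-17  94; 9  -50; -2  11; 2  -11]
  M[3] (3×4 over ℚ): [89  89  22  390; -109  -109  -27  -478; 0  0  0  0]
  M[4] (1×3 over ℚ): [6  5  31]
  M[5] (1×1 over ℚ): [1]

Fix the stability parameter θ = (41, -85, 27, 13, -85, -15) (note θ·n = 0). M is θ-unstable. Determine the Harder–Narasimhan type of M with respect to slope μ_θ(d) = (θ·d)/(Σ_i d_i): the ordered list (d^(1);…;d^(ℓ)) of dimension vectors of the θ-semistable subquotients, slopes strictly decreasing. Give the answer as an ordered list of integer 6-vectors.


Barcode: M ≅ I[1,1], I[1,3], I[1,6], I[3,3], I[3,4], I[4,4]. HN layers by μ_θ (6 steps, strictly decreasing):
  μ^(1)=41; μ^(2)=27; μ^(3)=20; μ^(4)=13; μ^(5)=-15; μ^(6)=-22

((1, 0, 0, 0, 0, 0); (0, 0, 2, 0, 0, 0); (0, 0, 1, 1, 0, 0); (0, 0, 0, 1, 0, 0); (0, 0, 1, 1, 1, 1); (2, 2, 0, 0, 0, 0))


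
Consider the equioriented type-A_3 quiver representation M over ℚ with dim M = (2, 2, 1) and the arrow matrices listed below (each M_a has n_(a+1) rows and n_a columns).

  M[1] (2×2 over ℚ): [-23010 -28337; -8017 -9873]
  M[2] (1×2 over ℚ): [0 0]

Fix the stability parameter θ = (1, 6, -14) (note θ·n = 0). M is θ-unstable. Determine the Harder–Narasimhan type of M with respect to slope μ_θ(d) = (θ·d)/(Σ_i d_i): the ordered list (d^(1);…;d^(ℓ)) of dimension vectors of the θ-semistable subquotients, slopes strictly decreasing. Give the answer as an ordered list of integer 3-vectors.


Via rank(M_{q-1}∘⋯∘M_p): M ≅ I[1,2]^2, I[3,3].
μ_θ-semistable layers: μ^(1)=6; μ^(2)=1; μ^(3)=-14

((0, 2, 0); (2, 0, 0); (0, 0, 1))


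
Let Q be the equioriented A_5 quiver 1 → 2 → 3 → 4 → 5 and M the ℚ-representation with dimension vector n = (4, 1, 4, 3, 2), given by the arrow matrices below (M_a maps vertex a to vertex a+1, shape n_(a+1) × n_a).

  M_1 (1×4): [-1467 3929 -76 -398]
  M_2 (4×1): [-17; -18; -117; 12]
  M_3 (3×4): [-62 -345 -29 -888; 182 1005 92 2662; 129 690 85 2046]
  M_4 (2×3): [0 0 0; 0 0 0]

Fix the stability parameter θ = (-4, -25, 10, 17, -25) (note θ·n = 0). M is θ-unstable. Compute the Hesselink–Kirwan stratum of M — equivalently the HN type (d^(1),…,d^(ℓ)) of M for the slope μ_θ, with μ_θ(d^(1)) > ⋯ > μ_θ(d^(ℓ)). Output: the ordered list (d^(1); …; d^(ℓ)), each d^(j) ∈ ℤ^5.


Barcode: M ≅ I[1,1]^3, I[1,4], I[3,3], I[3,4]^2, I[5,5]^2. HN layers by μ_θ (5 steps, strictly decreasing):
  μ^(1)=17; μ^(2)=10; μ^(3)=-4; μ^(4)=-29/2; μ^(5)=-25

((0, 0, 0, 3, 0); (0, 0, 4, 0, 0); (3, 0, 0, 0, 0); (1, 1, 0, 0, 0); (0, 0, 0, 0, 2))


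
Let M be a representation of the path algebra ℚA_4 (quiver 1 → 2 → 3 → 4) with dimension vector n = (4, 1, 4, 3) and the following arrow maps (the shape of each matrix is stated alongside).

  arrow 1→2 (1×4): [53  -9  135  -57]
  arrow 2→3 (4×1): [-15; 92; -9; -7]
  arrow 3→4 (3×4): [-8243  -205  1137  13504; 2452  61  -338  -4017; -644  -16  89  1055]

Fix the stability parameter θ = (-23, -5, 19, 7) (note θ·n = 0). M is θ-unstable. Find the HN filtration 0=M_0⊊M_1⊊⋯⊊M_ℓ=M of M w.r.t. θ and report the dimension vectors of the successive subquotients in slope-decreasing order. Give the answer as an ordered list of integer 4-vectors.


Interval decomposition of M: I[1,1]^3, I[1,4], I[3,3], I[3,4]^2.
HN type (ℓ=4): μ^(1)=19; μ^(2)=13; μ^(3)=-5; μ^(4)=-23

((0, 0, 1, 0); (0, 0, 3, 3); (0, 1, 0, 0); (4, 0, 0, 0))


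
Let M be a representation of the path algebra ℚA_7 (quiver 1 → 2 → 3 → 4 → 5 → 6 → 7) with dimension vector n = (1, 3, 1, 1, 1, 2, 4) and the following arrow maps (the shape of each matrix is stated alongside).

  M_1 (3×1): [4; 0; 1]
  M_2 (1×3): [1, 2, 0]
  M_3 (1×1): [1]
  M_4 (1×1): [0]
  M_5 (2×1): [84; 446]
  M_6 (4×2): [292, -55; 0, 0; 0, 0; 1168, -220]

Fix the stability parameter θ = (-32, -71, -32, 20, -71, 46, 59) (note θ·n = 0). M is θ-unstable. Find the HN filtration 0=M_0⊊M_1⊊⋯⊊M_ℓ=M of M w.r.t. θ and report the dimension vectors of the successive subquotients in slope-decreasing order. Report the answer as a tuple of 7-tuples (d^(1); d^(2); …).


Barcode: M ≅ I[1,4], I[2,2]^2, I[5,7], I[6,6], I[7,7]^3. HN layers by μ_θ (6 steps, strictly decreasing):
  μ^(1)=59; μ^(2)=46; μ^(3)=20; μ^(4)=-32; μ^(5)=-103/2; μ^(6)=-71

((0, 0, 0, 0, 0, 0, 4); (0, 0, 0, 0, 0, 2, 0); (0, 0, 0, 1, 0, 0, 0); (0, 0, 1, 0, 0, 0, 0); (1, 1, 0, 0, 0, 0, 0); (0, 2, 0, 0, 1, 0, 0))


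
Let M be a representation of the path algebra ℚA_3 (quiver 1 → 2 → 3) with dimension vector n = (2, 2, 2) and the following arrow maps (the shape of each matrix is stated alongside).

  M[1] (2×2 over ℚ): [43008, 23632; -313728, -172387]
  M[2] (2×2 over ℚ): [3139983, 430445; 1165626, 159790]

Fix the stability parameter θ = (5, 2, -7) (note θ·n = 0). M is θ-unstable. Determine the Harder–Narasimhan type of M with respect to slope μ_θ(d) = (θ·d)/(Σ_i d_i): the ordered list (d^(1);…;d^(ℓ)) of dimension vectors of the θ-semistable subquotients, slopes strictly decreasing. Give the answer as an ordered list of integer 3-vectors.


Via rank(M_{q-1}∘⋯∘M_p): M ≅ I[1,1], I[1,3], I[2,2], I[3,3].
μ_θ-semistable layers: μ^(1)=5; μ^(2)=2; μ^(3)=0; μ^(4)=-7

((1, 0, 0); (0, 1, 0); (1, 1, 1); (0, 0, 1))


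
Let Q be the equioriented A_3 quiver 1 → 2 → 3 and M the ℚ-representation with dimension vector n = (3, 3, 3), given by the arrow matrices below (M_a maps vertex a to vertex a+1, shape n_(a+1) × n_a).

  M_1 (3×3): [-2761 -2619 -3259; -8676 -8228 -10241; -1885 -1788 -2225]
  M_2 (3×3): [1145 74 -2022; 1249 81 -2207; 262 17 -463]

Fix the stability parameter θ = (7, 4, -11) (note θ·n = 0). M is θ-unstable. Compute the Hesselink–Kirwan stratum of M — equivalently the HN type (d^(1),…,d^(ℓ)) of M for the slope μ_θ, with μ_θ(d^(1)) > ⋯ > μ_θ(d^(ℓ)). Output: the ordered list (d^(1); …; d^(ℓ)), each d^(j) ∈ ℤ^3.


Interval decomposition of M: I[1,2], I[1,3]^2, I[3,3].
HN type (ℓ=3): μ^(1)=11/2; μ^(2)=0; μ^(3)=-11

((1, 1, 0); (2, 2, 2); (0, 0, 1))


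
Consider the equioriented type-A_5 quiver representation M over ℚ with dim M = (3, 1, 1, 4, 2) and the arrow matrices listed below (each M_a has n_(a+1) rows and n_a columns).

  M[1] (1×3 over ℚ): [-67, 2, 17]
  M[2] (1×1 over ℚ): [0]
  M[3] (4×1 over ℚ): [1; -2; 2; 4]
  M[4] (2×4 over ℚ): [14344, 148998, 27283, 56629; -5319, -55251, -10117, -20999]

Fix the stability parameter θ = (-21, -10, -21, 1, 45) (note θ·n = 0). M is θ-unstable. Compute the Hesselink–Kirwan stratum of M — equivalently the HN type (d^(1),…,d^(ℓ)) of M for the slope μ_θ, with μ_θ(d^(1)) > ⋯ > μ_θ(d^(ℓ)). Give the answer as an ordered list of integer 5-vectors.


Via rank(M_{q-1}∘⋯∘M_p): M ≅ I[1,1]^2, I[1,2], I[3,5], I[4,4]^2, I[4,5].
μ_θ-semistable layers: μ^(1)=45; μ^(2)=1; μ^(3)=-10; μ^(4)=-21

((0, 0, 0, 0, 2); (0, 0, 0, 4, 0); (0, 1, 0, 0, 0); (3, 0, 1, 0, 0))


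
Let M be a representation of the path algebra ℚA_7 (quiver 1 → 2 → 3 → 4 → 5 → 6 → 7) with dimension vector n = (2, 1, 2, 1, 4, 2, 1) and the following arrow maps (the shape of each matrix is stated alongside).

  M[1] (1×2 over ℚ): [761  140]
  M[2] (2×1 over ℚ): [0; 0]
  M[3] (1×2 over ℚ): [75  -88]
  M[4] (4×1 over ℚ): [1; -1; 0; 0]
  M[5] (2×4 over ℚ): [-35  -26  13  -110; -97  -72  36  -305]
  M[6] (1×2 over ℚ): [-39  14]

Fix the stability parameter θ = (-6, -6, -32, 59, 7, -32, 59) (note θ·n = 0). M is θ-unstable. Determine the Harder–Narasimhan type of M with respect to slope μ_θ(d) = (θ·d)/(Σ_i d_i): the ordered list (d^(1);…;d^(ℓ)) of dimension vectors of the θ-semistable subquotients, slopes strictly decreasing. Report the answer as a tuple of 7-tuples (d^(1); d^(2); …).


Via rank(M_{q-1}∘⋯∘M_p): M ≅ I[1,1], I[1,2], I[3,3], I[3,7], I[5,5]^2, I[5,6].
μ_θ-semistable layers: μ^(1)=59; μ^(2)=34/3; μ^(3)=7; μ^(4)=-6; μ^(5)=-25/2; μ^(6)=-32

((0, 0, 0, 0, 0, 0, 1); (0, 0, 0, 1, 1, 1, 0); (0, 0, 0, 0, 2, 0, 0); (2, 1, 0, 0, 0, 0, 0); (0, 0, 0, 0, 1, 1, 0); (0, 0, 2, 0, 0, 0, 0))


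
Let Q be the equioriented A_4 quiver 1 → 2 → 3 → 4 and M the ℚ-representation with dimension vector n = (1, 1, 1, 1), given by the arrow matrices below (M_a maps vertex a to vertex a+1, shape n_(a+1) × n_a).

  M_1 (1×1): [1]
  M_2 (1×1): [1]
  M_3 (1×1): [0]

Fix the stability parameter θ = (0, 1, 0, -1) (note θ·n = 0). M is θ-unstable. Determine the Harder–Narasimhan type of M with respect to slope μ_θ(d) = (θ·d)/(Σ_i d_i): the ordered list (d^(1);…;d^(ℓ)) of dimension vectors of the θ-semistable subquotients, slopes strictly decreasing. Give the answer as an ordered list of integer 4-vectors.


Barcode: M ≅ I[1,3], I[4,4]. HN layers by μ_θ (3 steps, strictly decreasing):
  μ^(1)=1/2; μ^(2)=0; μ^(3)=-1

((0, 1, 1, 0); (1, 0, 0, 0); (0, 0, 0, 1))


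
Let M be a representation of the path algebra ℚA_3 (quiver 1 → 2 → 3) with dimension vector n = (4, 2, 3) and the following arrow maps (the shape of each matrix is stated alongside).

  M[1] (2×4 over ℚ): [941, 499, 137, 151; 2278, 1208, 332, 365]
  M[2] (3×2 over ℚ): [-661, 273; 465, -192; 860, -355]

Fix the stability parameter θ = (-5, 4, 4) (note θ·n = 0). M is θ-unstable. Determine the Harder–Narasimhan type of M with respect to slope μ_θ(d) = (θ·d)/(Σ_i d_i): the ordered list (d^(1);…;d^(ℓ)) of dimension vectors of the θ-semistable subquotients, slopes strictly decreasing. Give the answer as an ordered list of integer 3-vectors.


Barcode: M ≅ I[1,1]^2, I[1,3]^2, I[3,3]. HN layers by μ_θ (2 steps, strictly decreasing):
  μ^(1)=4; μ^(2)=-5

((0, 2, 3); (4, 0, 0))


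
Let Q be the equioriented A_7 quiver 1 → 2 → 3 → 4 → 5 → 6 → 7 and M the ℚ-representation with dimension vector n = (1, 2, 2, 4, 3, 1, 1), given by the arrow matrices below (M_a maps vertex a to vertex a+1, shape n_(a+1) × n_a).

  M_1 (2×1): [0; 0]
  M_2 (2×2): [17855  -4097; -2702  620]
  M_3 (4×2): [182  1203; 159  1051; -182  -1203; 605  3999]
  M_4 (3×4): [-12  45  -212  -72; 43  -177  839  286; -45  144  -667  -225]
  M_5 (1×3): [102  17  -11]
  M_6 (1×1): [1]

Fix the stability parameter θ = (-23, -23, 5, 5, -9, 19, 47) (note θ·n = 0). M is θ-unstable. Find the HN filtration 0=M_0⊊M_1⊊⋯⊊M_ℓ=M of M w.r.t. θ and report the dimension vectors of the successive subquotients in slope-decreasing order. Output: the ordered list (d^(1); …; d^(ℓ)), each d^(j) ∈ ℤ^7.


Interval decomposition of M: I[1,1], I[2,4], I[2,7], I[4,5]^2.
HN type (ℓ=6): μ^(1)=47; μ^(2)=19; μ^(3)=5; μ^(4)=1/3; μ^(5)=-2; μ^(6)=-23

((0, 0, 0, 0, 0, 0, 1); (0, 0, 0, 0, 0, 1, 0); (0, 0, 1, 1, 0, 0, 0); (0, 0, 1, 1, 1, 0, 0); (0, 0, 0, 2, 2, 0, 0); (1, 2, 0, 0, 0, 0, 0))


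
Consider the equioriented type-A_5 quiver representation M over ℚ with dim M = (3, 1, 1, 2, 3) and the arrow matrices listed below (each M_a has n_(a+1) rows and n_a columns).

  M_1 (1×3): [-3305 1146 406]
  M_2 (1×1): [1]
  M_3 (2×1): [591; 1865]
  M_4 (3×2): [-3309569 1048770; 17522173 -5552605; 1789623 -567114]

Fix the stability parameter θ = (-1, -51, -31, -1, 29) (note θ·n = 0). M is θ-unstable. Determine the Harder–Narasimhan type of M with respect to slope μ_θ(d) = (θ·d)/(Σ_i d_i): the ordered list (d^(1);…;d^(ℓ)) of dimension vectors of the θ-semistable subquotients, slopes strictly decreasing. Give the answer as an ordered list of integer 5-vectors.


Via rank(M_{q-1}∘⋯∘M_p): M ≅ I[1,1]^2, I[1,5], I[4,5], I[5,5].
μ_θ-semistable layers: μ^(1)=29; μ^(2)=-1; μ^(3)=-83/3

((0, 0, 0, 0, 3); (2, 0, 0, 2, 0); (1, 1, 1, 0, 0))


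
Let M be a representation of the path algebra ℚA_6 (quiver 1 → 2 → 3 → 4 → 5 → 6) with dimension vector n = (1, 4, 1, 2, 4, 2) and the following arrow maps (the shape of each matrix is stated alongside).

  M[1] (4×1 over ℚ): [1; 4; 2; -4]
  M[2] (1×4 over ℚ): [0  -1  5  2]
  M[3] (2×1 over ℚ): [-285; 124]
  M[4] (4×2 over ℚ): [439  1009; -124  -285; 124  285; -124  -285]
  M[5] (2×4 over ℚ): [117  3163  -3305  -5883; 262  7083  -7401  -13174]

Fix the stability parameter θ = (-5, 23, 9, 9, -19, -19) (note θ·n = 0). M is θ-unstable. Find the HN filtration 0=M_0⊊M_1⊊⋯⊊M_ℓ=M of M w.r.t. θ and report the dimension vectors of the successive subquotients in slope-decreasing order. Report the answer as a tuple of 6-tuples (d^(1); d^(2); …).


Interval decomposition of M: I[1,6], I[2,2]^3, I[4,5], I[5,5], I[5,6].
HN type (ℓ=4): μ^(1)=23; μ^(2)=3/5; μ^(3)=-5; μ^(4)=-19

((0, 3, 0, 0, 0, 0); (0, 1, 1, 1, 1, 1); (1, 0, 0, 1, 1, 0); (0, 0, 0, 0, 2, 1))


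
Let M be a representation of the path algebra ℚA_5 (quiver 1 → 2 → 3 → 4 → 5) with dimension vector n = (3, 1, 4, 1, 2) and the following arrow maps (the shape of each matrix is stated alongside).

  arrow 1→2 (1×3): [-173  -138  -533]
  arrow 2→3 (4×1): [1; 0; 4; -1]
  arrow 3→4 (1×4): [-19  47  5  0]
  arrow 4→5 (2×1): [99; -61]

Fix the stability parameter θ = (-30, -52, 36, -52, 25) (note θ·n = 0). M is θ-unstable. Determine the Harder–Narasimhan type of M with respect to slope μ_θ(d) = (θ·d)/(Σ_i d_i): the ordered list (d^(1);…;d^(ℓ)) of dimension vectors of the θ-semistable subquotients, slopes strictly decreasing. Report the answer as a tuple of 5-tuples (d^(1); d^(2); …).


Via rank(M_{q-1}∘⋯∘M_p): M ≅ I[1,1]^2, I[1,5], I[3,3]^3, I[5,5].
μ_θ-semistable layers: μ^(1)=36; μ^(2)=25; μ^(3)=-8; μ^(4)=-30; μ^(5)=-41

((0, 0, 3, 0, 0); (0, 0, 0, 0, 2); (0, 0, 1, 1, 0); (2, 0, 0, 0, 0); (1, 1, 0, 0, 0))


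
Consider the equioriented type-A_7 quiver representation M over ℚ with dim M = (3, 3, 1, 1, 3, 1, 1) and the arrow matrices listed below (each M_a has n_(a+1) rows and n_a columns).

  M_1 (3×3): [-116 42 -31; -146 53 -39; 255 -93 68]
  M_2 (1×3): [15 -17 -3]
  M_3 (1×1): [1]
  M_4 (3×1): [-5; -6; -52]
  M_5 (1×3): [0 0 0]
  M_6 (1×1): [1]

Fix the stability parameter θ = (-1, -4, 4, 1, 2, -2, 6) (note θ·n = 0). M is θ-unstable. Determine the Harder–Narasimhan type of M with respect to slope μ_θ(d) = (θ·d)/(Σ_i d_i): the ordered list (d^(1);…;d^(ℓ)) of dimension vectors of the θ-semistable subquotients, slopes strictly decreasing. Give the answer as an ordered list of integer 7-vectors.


Via rank(M_{q-1}∘⋯∘M_p): M ≅ I[1,2]^2, I[1,5], I[5,5]^2, I[6,7].
μ_θ-semistable layers: μ^(1)=6; μ^(2)=7/3; μ^(3)=2; μ^(4)=-2; μ^(5)=-5/2

((0, 0, 0, 0, 0, 0, 1); (0, 0, 1, 1, 1, 0, 0); (0, 0, 0, 0, 2, 0, 0); (0, 0, 0, 0, 0, 1, 0); (3, 3, 0, 0, 0, 0, 0))


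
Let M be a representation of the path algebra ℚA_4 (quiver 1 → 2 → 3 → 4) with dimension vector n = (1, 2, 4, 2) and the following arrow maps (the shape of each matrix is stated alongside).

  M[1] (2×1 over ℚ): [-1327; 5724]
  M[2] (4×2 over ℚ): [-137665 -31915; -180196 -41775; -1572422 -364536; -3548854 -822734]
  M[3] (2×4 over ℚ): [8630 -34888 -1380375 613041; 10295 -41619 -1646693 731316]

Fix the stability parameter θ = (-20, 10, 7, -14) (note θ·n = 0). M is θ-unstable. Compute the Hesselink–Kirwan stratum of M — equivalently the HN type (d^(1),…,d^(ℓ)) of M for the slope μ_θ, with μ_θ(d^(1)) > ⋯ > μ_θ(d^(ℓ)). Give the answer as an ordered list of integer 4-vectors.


Interval decomposition of M: I[1,4], I[2,3], I[3,3], I[3,4].
HN type (ℓ=5): μ^(1)=17/2; μ^(2)=7; μ^(3)=1; μ^(4)=-7/2; μ^(5)=-20

((0, 1, 1, 0); (0, 0, 1, 0); (0, 1, 1, 1); (0, 0, 1, 1); (1, 0, 0, 0))


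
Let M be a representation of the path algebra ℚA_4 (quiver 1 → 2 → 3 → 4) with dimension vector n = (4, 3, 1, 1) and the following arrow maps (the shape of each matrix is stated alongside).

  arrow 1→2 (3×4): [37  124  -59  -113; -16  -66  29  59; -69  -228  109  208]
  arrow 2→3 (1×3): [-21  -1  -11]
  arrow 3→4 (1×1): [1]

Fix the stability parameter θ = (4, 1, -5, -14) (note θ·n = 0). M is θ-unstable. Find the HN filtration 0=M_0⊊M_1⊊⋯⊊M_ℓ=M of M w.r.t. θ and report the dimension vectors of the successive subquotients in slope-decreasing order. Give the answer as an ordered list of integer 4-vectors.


Barcode: M ≅ I[1,1], I[1,2]^2, I[1,4]. HN layers by μ_θ (3 steps, strictly decreasing):
  μ^(1)=4; μ^(2)=5/2; μ^(3)=-7/2

((1, 0, 0, 0); (2, 2, 0, 0); (1, 1, 1, 1))


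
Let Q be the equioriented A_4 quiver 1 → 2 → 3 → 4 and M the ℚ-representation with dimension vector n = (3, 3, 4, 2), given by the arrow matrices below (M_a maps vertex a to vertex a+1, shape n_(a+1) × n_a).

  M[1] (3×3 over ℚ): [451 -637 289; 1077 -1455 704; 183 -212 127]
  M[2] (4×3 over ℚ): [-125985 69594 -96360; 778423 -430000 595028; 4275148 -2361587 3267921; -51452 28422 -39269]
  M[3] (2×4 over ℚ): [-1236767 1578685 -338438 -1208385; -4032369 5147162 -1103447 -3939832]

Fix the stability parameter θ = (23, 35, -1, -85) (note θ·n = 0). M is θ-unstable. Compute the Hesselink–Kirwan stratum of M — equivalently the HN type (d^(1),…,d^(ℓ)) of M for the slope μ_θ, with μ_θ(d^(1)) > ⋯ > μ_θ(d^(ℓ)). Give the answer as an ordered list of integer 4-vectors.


Via rank(M_{q-1}∘⋯∘M_p): M ≅ I[1,3], I[1,4]^2, I[3,3].
μ_θ-semistable layers: μ^(1)=19; μ^(2)=-1; μ^(3)=-7

((1, 1, 1, 0); (0, 0, 1, 0); (2, 2, 2, 2))


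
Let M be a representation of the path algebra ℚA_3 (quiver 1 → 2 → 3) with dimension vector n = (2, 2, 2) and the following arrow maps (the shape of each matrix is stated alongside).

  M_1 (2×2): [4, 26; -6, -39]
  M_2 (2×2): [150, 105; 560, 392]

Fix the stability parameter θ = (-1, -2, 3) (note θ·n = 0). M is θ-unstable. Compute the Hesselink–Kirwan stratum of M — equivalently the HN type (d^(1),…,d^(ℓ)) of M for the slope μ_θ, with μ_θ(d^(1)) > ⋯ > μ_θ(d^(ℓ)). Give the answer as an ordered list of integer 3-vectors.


Via rank(M_{q-1}∘⋯∘M_p): M ≅ I[1,1], I[1,3], I[2,2], I[3,3].
μ_θ-semistable layers: μ^(1)=3; μ^(2)=-1; μ^(3)=-3/2; μ^(4)=-2

((0, 0, 2); (1, 0, 0); (1, 1, 0); (0, 1, 0))


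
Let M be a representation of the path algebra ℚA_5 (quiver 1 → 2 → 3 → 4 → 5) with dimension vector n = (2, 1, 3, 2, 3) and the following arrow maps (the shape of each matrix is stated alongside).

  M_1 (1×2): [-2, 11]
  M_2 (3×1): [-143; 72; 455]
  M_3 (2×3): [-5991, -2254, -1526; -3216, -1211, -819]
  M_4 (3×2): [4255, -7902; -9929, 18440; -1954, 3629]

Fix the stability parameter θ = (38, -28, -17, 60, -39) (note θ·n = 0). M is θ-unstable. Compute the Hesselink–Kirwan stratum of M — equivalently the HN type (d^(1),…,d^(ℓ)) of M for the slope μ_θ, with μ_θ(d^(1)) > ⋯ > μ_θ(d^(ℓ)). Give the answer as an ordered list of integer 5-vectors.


Interval decomposition of M: I[1,1], I[1,5], I[3,3], I[3,5], I[5,5].
HN type (ℓ=5): μ^(1)=38; μ^(2)=21/2; μ^(3)=-7/3; μ^(4)=-17; μ^(5)=-39

((1, 0, 0, 0, 0); (0, 0, 0, 2, 2); (1, 1, 1, 0, 0); (0, 0, 2, 0, 0); (0, 0, 0, 0, 1))


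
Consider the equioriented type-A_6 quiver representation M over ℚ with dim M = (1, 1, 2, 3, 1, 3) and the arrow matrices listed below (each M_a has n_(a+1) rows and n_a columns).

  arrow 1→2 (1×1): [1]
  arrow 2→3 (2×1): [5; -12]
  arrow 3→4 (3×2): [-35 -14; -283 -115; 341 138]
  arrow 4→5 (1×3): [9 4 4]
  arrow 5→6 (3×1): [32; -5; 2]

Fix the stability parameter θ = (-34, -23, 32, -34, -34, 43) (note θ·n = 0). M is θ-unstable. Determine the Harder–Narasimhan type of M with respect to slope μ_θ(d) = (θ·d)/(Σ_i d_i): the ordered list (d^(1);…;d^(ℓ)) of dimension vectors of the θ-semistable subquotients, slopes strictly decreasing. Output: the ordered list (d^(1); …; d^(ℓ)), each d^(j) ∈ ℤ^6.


Barcode: M ≅ I[1,6], I[3,4], I[4,4], I[6,6]^2. HN layers by μ_θ (5 steps, strictly decreasing):
  μ^(1)=43; μ^(2)=-1; μ^(3)=-12; μ^(4)=-23; μ^(5)=-34

((0, 0, 0, 0, 0, 3); (0, 0, 1, 1, 0, 0); (0, 0, 1, 1, 1, 0); (0, 1, 0, 0, 0, 0); (1, 0, 0, 1, 0, 0))


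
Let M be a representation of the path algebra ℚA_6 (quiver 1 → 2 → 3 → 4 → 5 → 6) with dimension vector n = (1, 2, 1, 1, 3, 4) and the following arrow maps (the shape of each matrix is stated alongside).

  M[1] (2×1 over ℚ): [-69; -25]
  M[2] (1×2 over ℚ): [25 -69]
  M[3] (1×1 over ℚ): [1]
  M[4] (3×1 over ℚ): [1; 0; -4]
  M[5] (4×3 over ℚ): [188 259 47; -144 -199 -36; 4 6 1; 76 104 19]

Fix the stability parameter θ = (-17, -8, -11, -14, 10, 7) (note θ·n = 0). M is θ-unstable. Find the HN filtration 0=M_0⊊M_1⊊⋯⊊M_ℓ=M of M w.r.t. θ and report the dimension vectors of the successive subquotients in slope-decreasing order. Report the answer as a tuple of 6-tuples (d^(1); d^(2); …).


Barcode: M ≅ I[1,2], I[2,5], I[5,6]^2, I[6,6]^2. HN layers by μ_θ (6 steps, strictly decreasing):
  μ^(1)=10; μ^(2)=17/2; μ^(3)=7; μ^(4)=-8; μ^(5)=-11; μ^(6)=-17

((0, 0, 0, 0, 1, 0); (0, 0, 0, 0, 2, 2); (0, 0, 0, 0, 0, 2); (0, 1, 0, 0, 0, 0); (0, 1, 1, 1, 0, 0); (1, 0, 0, 0, 0, 0))


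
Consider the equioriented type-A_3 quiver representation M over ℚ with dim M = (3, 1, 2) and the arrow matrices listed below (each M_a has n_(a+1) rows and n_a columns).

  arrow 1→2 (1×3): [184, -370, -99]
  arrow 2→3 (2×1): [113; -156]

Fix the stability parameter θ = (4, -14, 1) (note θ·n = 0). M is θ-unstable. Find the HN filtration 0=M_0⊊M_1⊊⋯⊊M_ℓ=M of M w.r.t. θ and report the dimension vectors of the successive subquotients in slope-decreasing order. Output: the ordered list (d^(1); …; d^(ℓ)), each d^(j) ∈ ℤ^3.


Interval decomposition of M: I[1,1]^2, I[1,3], I[3,3].
HN type (ℓ=3): μ^(1)=4; μ^(2)=1; μ^(3)=-5

((2, 0, 0); (0, 0, 2); (1, 1, 0))


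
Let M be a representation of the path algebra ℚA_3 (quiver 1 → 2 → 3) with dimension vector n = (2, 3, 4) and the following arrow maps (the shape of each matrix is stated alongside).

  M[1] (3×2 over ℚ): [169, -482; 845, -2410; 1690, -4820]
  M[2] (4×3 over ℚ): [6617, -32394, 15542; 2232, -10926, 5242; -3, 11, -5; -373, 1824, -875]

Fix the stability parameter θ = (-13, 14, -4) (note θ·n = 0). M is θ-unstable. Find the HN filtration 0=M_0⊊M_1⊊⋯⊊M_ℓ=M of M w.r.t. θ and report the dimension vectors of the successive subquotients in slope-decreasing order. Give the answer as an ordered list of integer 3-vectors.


Via rank(M_{q-1}∘⋯∘M_p): M ≅ I[1,1], I[1,3], I[2,3]^2, I[3,3].
μ_θ-semistable layers: μ^(1)=5; μ^(2)=-4; μ^(3)=-13

((0, 3, 3); (0, 0, 1); (2, 0, 0))


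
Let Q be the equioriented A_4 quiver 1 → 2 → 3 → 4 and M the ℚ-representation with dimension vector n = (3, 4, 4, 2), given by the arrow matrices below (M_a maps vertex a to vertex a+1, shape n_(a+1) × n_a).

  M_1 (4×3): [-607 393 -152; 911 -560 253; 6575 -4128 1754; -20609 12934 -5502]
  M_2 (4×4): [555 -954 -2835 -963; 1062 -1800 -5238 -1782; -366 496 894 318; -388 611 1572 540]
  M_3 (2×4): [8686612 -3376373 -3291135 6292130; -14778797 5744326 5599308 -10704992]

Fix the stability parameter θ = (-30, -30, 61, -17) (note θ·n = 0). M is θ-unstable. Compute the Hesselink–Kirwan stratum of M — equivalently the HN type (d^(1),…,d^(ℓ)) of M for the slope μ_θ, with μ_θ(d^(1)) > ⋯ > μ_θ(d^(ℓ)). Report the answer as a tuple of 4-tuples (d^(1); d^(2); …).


Via rank(M_{q-1}∘⋯∘M_p): M ≅ I[1,2], I[1,4]^2, I[2,2], I[3,3]^2.
μ_θ-semistable layers: μ^(1)=61; μ^(2)=22; μ^(3)=-30

((0, 0, 2, 0); (0, 0, 2, 2); (3, 4, 0, 0))


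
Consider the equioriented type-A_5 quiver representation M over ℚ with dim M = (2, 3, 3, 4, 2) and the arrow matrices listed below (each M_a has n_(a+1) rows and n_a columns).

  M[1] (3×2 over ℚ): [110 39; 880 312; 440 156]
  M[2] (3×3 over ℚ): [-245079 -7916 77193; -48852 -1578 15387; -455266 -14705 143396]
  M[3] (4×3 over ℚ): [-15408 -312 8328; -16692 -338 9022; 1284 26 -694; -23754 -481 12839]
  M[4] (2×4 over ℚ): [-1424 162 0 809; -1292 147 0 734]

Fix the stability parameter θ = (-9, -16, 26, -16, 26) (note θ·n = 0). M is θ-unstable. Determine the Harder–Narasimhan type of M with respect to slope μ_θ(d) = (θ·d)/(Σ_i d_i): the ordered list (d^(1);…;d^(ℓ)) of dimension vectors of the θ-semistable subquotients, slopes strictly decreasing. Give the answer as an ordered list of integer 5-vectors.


Via rank(M_{q-1}∘⋯∘M_p): M ≅ I[1,1], I[1,3], I[2,3], I[2,5], I[4,4]^2, I[4,5].
μ_θ-semistable layers: μ^(1)=26; μ^(2)=5; μ^(3)=-9; μ^(4)=-25/2; μ^(5)=-16

((0, 0, 2, 0, 2); (0, 0, 1, 1, 0); (1, 0, 0, 0, 0); (1, 1, 0, 0, 0); (0, 2, 0, 3, 0))


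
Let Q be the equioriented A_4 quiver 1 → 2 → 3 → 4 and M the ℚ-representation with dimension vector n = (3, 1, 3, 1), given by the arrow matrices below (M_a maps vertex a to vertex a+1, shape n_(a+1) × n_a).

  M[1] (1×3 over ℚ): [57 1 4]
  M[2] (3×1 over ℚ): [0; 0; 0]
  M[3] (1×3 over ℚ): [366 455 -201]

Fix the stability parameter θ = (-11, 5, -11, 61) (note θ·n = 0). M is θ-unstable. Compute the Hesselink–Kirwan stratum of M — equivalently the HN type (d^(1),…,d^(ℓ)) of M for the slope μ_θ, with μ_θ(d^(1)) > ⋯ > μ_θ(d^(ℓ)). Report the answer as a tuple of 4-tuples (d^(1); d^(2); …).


Via rank(M_{q-1}∘⋯∘M_p): M ≅ I[1,1]^2, I[1,2], I[3,3]^2, I[3,4].
μ_θ-semistable layers: μ^(1)=61; μ^(2)=5; μ^(3)=-11

((0, 0, 0, 1); (0, 1, 0, 0); (3, 0, 3, 0))


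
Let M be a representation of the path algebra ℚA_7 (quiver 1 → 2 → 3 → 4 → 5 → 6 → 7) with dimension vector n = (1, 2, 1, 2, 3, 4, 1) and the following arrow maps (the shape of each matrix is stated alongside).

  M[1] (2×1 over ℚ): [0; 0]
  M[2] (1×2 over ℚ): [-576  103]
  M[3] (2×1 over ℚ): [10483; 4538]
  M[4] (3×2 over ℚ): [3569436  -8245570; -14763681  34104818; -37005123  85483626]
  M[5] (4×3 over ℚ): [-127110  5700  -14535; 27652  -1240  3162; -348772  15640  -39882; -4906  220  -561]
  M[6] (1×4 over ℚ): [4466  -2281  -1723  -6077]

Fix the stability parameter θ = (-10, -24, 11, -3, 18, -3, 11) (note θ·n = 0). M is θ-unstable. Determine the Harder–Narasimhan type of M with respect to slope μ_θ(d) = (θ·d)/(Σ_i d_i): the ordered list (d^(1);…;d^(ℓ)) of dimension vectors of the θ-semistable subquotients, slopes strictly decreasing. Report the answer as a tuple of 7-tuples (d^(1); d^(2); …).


Via rank(M_{q-1}∘⋯∘M_p): M ≅ I[1,1], I[2,2], I[2,7], I[4,5], I[5,5], I[6,6]^3.
μ_θ-semistable layers: μ^(1)=18; μ^(2)=11; μ^(3)=15/2; μ^(4)=4; μ^(5)=-3; μ^(6)=-10; μ^(7)=-24

((0, 0, 0, 0, 2, 0, 0); (0, 0, 0, 0, 0, 0, 1); (0, 0, 0, 0, 1, 1, 0); (0, 0, 1, 1, 0, 0, 0); (0, 0, 0, 1, 0, 3, 0); (1, 0, 0, 0, 0, 0, 0); (0, 2, 0, 0, 0, 0, 0))


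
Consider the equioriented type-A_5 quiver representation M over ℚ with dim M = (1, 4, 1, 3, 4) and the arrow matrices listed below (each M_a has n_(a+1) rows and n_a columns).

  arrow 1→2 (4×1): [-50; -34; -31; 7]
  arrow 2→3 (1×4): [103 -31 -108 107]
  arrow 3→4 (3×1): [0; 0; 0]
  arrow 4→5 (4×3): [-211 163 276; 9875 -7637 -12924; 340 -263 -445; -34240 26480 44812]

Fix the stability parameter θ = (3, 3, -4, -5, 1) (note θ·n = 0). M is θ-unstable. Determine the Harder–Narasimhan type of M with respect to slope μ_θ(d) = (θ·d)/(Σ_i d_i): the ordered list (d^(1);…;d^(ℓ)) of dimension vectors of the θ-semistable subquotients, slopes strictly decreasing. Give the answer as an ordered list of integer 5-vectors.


Barcode: M ≅ I[1,3], I[2,2]^3, I[4,5]^3, I[5,5]. HN layers by μ_θ (4 steps, strictly decreasing):
  μ^(1)=3; μ^(2)=1; μ^(3)=2/3; μ^(4)=-5

((0, 3, 0, 0, 0); (0, 0, 0, 0, 4); (1, 1, 1, 0, 0); (0, 0, 0, 3, 0))


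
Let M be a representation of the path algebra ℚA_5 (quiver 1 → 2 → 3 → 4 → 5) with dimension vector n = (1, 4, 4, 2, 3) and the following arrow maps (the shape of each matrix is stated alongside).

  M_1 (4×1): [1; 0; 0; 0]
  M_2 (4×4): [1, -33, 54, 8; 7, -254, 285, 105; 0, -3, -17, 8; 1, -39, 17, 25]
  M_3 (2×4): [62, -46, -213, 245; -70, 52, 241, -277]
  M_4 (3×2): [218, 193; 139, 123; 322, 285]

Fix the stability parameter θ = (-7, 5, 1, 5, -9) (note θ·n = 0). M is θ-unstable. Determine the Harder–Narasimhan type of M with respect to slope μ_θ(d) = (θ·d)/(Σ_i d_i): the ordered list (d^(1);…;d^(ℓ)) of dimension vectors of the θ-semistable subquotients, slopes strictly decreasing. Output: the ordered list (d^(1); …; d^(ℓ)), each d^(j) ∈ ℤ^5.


Via rank(M_{q-1}∘⋯∘M_p): M ≅ I[1,5], I[2,3]^2, I[2,5], I[5,5].
μ_θ-semistable layers: μ^(1)=3; μ^(2)=1/2; μ^(3)=-7; μ^(4)=-9

((0, 2, 2, 0, 0); (0, 2, 2, 2, 2); (1, 0, 0, 0, 0); (0, 0, 0, 0, 1))
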